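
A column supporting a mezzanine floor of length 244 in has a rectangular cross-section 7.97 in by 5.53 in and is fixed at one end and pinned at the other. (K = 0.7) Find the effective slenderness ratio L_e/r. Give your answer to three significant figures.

λ ≈ 107

Buckling occurs about the weak axis: I_min = h·b³/12 with b = 5.53 in (the shorter side).
I_min = 7.97×5.53³/12 = 112.3 in⁴
A = 44.07 in²;  r_min = √(I/A) = √(112.3/44.07) = 1.596 in
L_e = K·L = 0.7 × 244 = 170.8 in
λ = L_e / r_min = 170.80 / 1.596 = 107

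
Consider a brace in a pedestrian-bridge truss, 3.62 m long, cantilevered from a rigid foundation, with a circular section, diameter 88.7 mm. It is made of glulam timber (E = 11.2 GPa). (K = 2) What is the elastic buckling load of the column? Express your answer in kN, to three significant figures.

I = πd⁴/64 = π×88.7⁴/64 = 3.039×10^6 mm⁴
I = 3.039×10^6 mm⁴ = 3.039×10^-6 m⁴
Effective length L_e = K·L = 2 × 3.62 = 7.240 m
P_cr = π²EI / L_e² = π² × 11.2×10⁹ × 3.039×10^-6 / 7.240² = 6.408×10^3 N

P_cr ≈ 6.41 kN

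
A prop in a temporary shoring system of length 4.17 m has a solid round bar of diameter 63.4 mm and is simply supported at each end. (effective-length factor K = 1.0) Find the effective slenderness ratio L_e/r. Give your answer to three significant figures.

λ ≈ 263

I = πd⁴/64 = π×63.4⁴/64 = 7.931×10^5 mm⁴
A = 3.157×10^3 mm²;  r_min = √(I/A) = √(7.931×10^5/3.157×10^3) = 15.85 mm
L_e = K·L = 1 × 4.17 m = 4.170 m = 4170.0 mm
λ = L_e / r_min = 4170.0 / 15.85 = 263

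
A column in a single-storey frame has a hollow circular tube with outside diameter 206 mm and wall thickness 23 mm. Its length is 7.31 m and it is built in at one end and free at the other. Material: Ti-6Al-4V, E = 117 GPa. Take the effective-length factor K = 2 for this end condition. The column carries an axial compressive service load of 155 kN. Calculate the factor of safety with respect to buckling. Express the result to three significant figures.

Inner diameter d_i = 206 − 2×23 = 160.0 mm
I = π(d_o⁴ − d_i⁴)/64 = π(206⁴ − 160.0⁴)/64 = 5.623×10^7 mm⁴
I = 5.623×10^7 mm⁴ = 5.623×10^-5 m⁴
Effective length L_e = K·L = 2 × 7.31 = 14.62 m
P_cr = π²EI / L_e² = π² × 117×10⁹ × 5.623×10^-5 / 14.62² = 3.038×10^5 N
Factor of safety n = P_cr / P = 303.77 / 155 = 1.96

n ≈ 1.96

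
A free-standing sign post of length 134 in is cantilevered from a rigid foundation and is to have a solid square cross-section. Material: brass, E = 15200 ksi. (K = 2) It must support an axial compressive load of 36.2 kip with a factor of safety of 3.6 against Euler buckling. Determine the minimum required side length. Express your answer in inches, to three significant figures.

a ≈ 5.23 in

Required P_cr = n·P = 3.6 × 36.2 = 130.3 kip
L_e = K·L = 2 × 134 = 268.0 in
Required I = P_cr·L_e²/(π²E) = 1.303×10^5 × 268.0² / (π² × 1.52×10^7) = 62.39 in⁴
Solid square: I = a⁴/12  ⇒  a = (12I)^(1/4) = (12×62.39)^(1/4) = 5.23 in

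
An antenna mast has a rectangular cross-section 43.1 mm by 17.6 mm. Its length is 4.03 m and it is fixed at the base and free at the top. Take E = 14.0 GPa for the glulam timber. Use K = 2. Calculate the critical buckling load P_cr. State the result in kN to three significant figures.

Buckling occurs about the weak axis: I_min = h·b³/12 with b = 17.6 mm (the shorter side).
I_min = 43.1×17.6³/12 = 1.958×10^4 mm⁴
I = 1.958×10^4 mm⁴ = 1.958×10^-8 m⁴
Effective length L_e = K·L = 2 × 4.03 = 8.060 m
P_cr = π²EI / L_e² = π² × 14.0×10⁹ × 1.958×10^-8 / 8.060² = 41.65 N

P_cr ≈ 0.0416 kN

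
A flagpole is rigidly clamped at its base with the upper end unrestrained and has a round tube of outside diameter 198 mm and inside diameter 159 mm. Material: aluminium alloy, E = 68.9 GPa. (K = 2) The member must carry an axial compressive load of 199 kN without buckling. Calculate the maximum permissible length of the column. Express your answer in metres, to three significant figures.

L_max ≈ 6.14 m

d_o = 198 mm, d_i = 159 mm
I = π(d_o⁴ − d_i⁴)/64 = π(198⁴ − 159.0⁴)/64 = 4.407×10^7 mm⁴
I = 4.407×10^-5 m⁴
At the buckling limit P_cr = P = 1.990×10^5 N
From P_cr = π²EI/(K·L)²:  L = (1/K)·√(π²EI/P_cr) = (1/2)·√(π²×6.89×10^10×4.407×10^-5/1.990×10^5)
L = 6.14 m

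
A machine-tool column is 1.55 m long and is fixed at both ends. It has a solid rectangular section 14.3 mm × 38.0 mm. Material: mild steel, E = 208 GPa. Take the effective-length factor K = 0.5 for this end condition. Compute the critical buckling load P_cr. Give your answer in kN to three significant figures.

P_cr ≈ 31.6 kN

Buckling occurs about the weak axis: I_min = h·b³/12 with b = 14.3 mm (the shorter side).
I_min = 38.0×14.3³/12 = 9.260×10^3 mm⁴
I = 9.260×10^3 mm⁴ = 9.260×10^-9 m⁴
Effective length L_e = K·L = 0.5 × 1.55 = 0.7750 m
P_cr = π²EI / L_e² = π² × 208×10⁹ × 9.260×10^-9 / 0.7750² = 3.165×10^4 N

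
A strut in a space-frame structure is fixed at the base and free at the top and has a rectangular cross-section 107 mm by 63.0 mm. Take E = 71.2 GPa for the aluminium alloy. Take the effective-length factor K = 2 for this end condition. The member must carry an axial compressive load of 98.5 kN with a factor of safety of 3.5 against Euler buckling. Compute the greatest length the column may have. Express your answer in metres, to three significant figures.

L_max ≈ 1.07 m

Buckling occurs about the weak axis: I_min = h·b³/12 with b = 63.0 mm (the shorter side).
I_min = 107×63.0³/12 = 2.230×10^6 mm⁴
I = 2.230×10^-6 m⁴
Required critical load P_cr = n·P = 3.5 × 98.5 = 344.8 kN = 3.447×10^5 N
From P_cr = π²EI/(K·L)²:  L = (1/K)·√(π²EI/P_cr) = (1/2)·√(π²×7.12×10^10×2.230×10^-6/3.447×10^5)
L = 1.07 m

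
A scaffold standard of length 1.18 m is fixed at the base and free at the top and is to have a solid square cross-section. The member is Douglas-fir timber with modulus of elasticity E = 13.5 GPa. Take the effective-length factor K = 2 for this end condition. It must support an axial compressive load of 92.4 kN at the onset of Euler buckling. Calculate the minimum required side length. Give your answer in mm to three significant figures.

L_e = K·L = 2 × 1.18 = 2.360 m
Required I = P_cr·L_e²/(π²E) = 9.240×10^4 × 2.360² / (π² × 1.35×10^10) = 3.862×10^-6 m⁴
I_req = 3.862×10^6 mm⁴
Solid square: I = a⁴/12  ⇒  a = (12I)^(1/4) = (12×3.862×10^6)^(1/4) = 82.5 mm

a ≈ 82.5 mm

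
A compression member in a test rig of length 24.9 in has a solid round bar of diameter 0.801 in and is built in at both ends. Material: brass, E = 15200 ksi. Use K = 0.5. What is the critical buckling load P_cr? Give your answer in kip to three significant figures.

I = πd⁴/64 = π×0.801⁴/64 = 2.021×10^-2 in⁴
Effective length L_e = K·L = 0.5 × 24.9 = 12.45 in
P_cr = π²EI / L_e² = π² × 15200×10³ × 2.021×10^-2 / 12.45² = 1.956×10^4 lb

P_cr ≈ 19.6 kip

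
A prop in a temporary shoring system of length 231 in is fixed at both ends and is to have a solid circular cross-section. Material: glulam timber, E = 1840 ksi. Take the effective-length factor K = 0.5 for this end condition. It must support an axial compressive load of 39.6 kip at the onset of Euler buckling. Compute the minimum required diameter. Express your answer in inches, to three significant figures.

d ≈ 4.93 in

L_e = K·L = 0.5 × 231 = 115.5 in
Required I = P_cr·L_e²/(π²E) = 3.960×10^4 × 115.5² / (π² × 1.84×10^6) = 29.09 in⁴
Solid circle: I = πd⁴/64  ⇒  d = (64I/π)^(1/4) = (64×29.09/π)^(1/4) = 4.93 in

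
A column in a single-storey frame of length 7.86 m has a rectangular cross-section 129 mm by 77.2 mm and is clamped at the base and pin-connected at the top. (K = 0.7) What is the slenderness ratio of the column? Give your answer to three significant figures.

λ ≈ 247

Buckling occurs about the weak axis: I_min = h·b³/12 with b = 77.2 mm (the shorter side).
I_min = 129×77.2³/12 = 4.946×10^6 mm⁴
A = 9.959×10^3 mm²;  r_min = √(I/A) = √(4.946×10^6/9.959×10^3) = 22.29 mm
L_e = K·L = 0.7 × 7.86 m = 5.502 m = 5502.0 mm
λ = L_e / r_min = 5502.0 / 22.29 = 247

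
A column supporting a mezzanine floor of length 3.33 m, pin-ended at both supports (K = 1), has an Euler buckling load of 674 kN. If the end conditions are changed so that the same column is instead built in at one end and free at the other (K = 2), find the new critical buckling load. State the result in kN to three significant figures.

P_cr ≈ 168 kN

P_cr ∝ 1/K², so P_cr,new = P_cr,old × (K_old/K_new)² = 674 × (1/2)²
= 674 × 0.2500 = 168 kN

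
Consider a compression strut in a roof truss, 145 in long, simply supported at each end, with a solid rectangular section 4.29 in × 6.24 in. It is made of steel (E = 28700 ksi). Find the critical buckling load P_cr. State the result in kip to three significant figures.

Buckling occurs about the weak axis: I_min = h·b³/12 with b = 4.29 in (the shorter side).
I_min = 6.24×4.29³/12 = 41.06 in⁴
Effective length L_e = K·L = 1 × 145 = 145.0 in
P_cr = π²EI / L_e² = π² × 28700×10³ × 41.06 / 145.0² = 5.531×10^5 lb

P_cr ≈ 553 kip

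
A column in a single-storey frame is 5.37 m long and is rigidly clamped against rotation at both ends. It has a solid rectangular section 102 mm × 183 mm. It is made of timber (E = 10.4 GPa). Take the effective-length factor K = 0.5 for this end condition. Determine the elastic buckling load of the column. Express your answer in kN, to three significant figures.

Buckling occurs about the weak axis: I_min = h·b³/12 with b = 102 mm (the shorter side).
I_min = 183×102³/12 = 1.618×10^7 mm⁴
I = 1.618×10^7 mm⁴ = 1.618×10^-5 m⁴
Effective length L_e = K·L = 0.5 × 5.37 = 2.685 m
P_cr = π²EI / L_e² = π² × 10.4×10⁹ × 1.618×10^-5 / 2.685² = 2.304×10^5 N

P_cr ≈ 230 kN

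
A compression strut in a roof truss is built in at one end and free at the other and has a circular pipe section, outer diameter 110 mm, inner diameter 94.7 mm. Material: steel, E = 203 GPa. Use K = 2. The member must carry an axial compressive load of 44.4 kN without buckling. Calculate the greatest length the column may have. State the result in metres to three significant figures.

L_max ≈ 6.04 m

d_o = 110 mm, d_i = 94.7 mm
I = π(d_o⁴ − d_i⁴)/64 = π(110⁴ − 94.70⁴)/64 = 3.239×10^6 mm⁴
I = 3.239×10^-6 m⁴
At the buckling limit P_cr = P = 4.440×10^4 N
From P_cr = π²EI/(K·L)²:  L = (1/K)·√(π²EI/P_cr) = (1/2)·√(π²×2.03×10^11×3.239×10^-6/4.440×10^4)
L = 6.04 m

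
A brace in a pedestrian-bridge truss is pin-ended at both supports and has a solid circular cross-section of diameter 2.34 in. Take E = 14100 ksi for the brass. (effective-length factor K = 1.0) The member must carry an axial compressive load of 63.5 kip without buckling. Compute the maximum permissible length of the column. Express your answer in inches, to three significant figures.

L_max ≈ 56.8 in

I = πd⁴/64 = π×2.34⁴/64 = 1.472 in⁴
At the buckling limit P_cr = P = 6.350×10^4 lb
From P_cr = π²EI/(K·L)²:  L = (1/K)·√(π²EI/P_cr) = (1/1)·√(π²×1.41×10^7×1.472/6.350×10^4)
L = 56.8 in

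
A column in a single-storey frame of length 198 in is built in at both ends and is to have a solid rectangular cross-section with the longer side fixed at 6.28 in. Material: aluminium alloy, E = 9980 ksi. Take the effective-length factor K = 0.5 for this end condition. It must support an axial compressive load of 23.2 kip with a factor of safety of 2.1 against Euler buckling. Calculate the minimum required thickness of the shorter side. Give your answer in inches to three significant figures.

Required P_cr = n·P = 2.1 × 23.2 = 48.72 kip
L_e = K·L = 0.5 × 198 = 99.00 in
Required I = P_cr·L_e²/(π²E) = 4.872×10^4 × 99.00² / (π² × 9.98×10^6) = 4.848 in⁴
Rectangle, weak axis: I_min = h·b³/12 with h = 6.28 in fixed  ⇒  b = (12I/h)^(1/3) = 2.10 in

b ≈ 2.10 in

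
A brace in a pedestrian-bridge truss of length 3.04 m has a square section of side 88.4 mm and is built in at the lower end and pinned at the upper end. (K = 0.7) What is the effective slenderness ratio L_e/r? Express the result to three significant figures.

λ ≈ 83.4

For a square r = a/√12 = 88.4/√12 = 25.52 mm
L_e = K·L = 0.7 × 3.04 m = 2.128 m = 2128.0 mm
λ = L_e / r_min = 2128.0 / 25.52 = 83.4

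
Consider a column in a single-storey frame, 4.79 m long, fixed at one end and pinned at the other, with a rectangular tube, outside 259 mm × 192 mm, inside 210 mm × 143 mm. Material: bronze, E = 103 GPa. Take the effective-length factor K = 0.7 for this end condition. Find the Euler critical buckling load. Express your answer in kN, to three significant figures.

P_cr ≈ 9190 kN

Weak-axis I_min = (h_o·b_o³ − h_i·b_i³)/12 with b_o = 192, b_i = 143.0 mm (shorter outer/inner sides).
I_min = (259×192³ − 210.0×143.0³)/12 = 1.016×10^8 mm⁴
I = 1.016×10^8 mm⁴ = 1.016×10^-4 m⁴
Effective length L_e = K·L = 0.7 × 4.79 = 3.353 m
P_cr = π²EI / L_e² = π² × 103×10⁹ × 1.016×10^-4 / 3.353² = 9.186×10^6 N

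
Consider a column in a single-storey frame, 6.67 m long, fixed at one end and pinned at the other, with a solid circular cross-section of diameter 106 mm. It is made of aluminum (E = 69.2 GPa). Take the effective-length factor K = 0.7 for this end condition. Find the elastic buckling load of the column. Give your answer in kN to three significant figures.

P_cr ≈ 194 kN

I = πd⁴/64 = π×106⁴/64 = 6.197×10^6 mm⁴
I = 6.197×10^6 mm⁴ = 6.197×10^-6 m⁴
Effective length L_e = K·L = 0.7 × 6.67 = 4.669 m
P_cr = π²EI / L_e² = π² × 69.2×10⁹ × 6.197×10^-6 / 4.669² = 1.942×10^5 N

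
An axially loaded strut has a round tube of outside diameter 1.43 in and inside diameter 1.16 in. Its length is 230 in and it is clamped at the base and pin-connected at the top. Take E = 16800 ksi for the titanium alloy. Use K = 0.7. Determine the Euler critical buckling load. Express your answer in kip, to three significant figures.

d_o = 1.43 in, d_i = 1.16 in
I = π(d_o⁴ − d_i⁴)/64 = π(1.43⁴ − 1.160⁴)/64 = 0.1164 in⁴
Effective length L_e = K·L = 0.7 × 230 = 161.0 in
P_cr = π²EI / L_e² = π² × 16800×10³ × 0.1164 / 161.0² = 744.5 lb

P_cr ≈ 0.744 kip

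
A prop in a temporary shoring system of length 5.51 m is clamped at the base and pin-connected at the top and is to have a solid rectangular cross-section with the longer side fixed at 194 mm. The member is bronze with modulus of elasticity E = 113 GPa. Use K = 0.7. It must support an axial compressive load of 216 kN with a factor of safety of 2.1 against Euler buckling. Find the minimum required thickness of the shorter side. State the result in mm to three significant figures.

Required P_cr = n·P = 2.1 × 216 = 453.6 kN
L_e = K·L = 0.7 × 5.51 = 3.857 m
Required I = P_cr·L_e²/(π²E) = 4.536×10^5 × 3.857² / (π² × 1.13×10^11) = 6.051×10^-6 m⁴
I_req = 6.051×10^6 mm⁴
Rectangle, weak axis: I_min = h·b³/12 with h = 194 mm fixed  ⇒  b = (12I/h)^(1/3) = 72.1 mm

b ≈ 72.1 mm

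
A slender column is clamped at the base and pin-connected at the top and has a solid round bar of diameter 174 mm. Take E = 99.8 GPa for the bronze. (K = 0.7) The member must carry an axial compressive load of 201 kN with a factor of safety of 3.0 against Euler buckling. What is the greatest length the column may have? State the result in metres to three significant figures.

L_max ≈ 12.2 m

I = πd⁴/64 = π×174⁴/64 = 4.500×10^7 mm⁴
I = 4.500×10^-5 m⁴
Required critical load P_cr = n·P = 3.0 × 201 = 603.0 kN = 6.030×10^5 N
From P_cr = π²EI/(K·L)²:  L = (1/K)·√(π²EI/P_cr) = (1/0.7)·√(π²×9.98×10^10×4.500×10^-5/6.030×10^5)
L = 12.2 m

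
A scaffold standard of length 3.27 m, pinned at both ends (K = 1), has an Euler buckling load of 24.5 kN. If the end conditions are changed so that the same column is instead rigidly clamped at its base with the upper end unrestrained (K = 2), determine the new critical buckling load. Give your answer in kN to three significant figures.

P_cr ≈ 6.12 kN

P_cr ∝ 1/K², so P_cr,new = P_cr,old × (K_old/K_new)² = 24.5 × (1/2)²
= 24.5 × 0.2500 = 6.12 kN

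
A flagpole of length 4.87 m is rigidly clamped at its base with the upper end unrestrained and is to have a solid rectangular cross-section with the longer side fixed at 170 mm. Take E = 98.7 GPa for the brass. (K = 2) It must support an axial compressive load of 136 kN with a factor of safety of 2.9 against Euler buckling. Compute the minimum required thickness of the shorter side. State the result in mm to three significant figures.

Required P_cr = n·P = 2.9 × 136 = 394.4 kN
L_e = K·L = 2 × 4.87 = 9.740 m
Required I = P_cr·L_e²/(π²E) = 3.944×10^5 × 9.740² / (π² × 9.87×10^10) = 3.841×10^-5 m⁴
I_req = 3.841×10^7 mm⁴
Rectangle, weak axis: I_min = h·b³/12 with h = 170 mm fixed  ⇒  b = (12I/h)^(1/3) = 139 mm

b ≈ 139 mm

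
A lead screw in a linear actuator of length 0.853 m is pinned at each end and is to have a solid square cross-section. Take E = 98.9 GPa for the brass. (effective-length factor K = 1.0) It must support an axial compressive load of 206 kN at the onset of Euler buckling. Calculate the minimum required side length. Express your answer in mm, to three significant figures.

L_e = K·L = 1 × 0.853 = 0.8530 m
Required I = P_cr·L_e²/(π²E) = 2.060×10^5 × 0.8530² / (π² × 9.89×10^10) = 1.536×10^-7 m⁴
I_req = 1.536×10^5 mm⁴
Solid square: I = a⁴/12  ⇒  a = (12I)^(1/4) = (12×1.536×10^5)^(1/4) = 36.8 mm

a ≈ 36.8 mm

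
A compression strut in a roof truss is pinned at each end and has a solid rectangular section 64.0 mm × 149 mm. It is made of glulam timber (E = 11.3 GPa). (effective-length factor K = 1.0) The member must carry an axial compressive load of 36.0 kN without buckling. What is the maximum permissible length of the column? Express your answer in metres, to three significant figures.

L_max ≈ 3.18 m

Buckling occurs about the weak axis: I_min = h·b³/12 with b = 64.0 mm (the shorter side).
I_min = 149×64.0³/12 = 3.255×10^6 mm⁴
I = 3.255×10^-6 m⁴
At the buckling limit P_cr = P = 3.600×10^4 N
From P_cr = π²EI/(K·L)²:  L = (1/K)·√(π²EI/P_cr) = (1/1)·√(π²×1.13×10^10×3.255×10^-6/3.600×10^4)
L = 3.18 m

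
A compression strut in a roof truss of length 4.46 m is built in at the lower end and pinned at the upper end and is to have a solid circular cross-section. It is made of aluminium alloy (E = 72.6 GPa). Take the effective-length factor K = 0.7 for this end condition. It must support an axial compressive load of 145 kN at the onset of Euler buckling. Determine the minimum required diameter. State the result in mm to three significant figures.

d ≈ 79.6 mm

L_e = K·L = 0.7 × 4.46 = 3.122 m
Required I = P_cr·L_e²/(π²E) = 1.450×10^5 × 3.122² / (π² × 7.26×10^10) = 1.972×10^-6 m⁴
I_req = 1.972×10^6 mm⁴
Solid circle: I = πd⁴/64  ⇒  d = (64I/π)^(1/4) = (64×1.972×10^6/π)^(1/4) = 79.6 mm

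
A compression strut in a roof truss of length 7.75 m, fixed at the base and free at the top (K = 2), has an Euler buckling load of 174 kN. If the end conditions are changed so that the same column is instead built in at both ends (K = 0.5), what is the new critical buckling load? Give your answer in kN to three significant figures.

P_cr ∝ 1/K², so P_cr,new = P_cr,old × (K_old/K_new)² = 174 × (2/0.5)²
= 174 × 16.00 = 2780 kN

P_cr ≈ 2780 kN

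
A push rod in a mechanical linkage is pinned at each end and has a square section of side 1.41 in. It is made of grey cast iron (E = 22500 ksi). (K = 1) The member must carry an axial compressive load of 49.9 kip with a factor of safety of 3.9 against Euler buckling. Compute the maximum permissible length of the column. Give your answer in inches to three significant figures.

L_max ≈ 19.4 in

I = a⁴/12 = 1.41⁴/12 = 0.3294 in⁴
Required critical load P_cr = n·P = 3.9 × 49.9 = 194.6 kip = 1.946×10^5 lb
From P_cr = π²EI/(K·L)²:  L = (1/K)·√(π²EI/P_cr) = (1/1)·√(π²×2.25×10^7×0.3294/1.946×10^5)
L = 19.4 in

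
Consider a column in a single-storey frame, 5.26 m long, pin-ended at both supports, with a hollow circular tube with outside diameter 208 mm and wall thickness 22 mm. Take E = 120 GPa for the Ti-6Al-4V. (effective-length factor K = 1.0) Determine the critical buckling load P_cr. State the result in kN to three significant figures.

Inner diameter d_i = 208 − 2×22 = 164.0 mm
I = π(d_o⁴ − d_i⁴)/64 = π(208⁴ − 164.0⁴)/64 = 5.637×10^7 mm⁴
I = 5.637×10^7 mm⁴ = 5.637×10^-5 m⁴
Effective length L_e = K·L = 1 × 5.26 = 5.260 m
P_cr = π²EI / L_e² = π² × 120×10⁹ × 5.637×10^-5 / 5.260² = 2.413×10^6 N

P_cr ≈ 2410 kN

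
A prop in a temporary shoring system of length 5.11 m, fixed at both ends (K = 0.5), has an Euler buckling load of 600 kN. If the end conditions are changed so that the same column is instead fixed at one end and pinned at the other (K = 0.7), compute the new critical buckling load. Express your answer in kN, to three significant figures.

P_cr ≈ 306 kN

P_cr ∝ 1/K², so P_cr,new = P_cr,old × (K_old/K_new)² = 600 × (0.5/0.7)²
= 600 × 0.5102 = 306 kN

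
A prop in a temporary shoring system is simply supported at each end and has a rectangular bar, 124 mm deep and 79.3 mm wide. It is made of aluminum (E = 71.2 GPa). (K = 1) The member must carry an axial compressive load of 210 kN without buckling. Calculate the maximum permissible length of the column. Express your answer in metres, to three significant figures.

Buckling occurs about the weak axis: I_min = h·b³/12 with b = 79.3 mm (the shorter side).
I_min = 124×79.3³/12 = 5.153×10^6 mm⁴
I = 5.153×10^-6 m⁴
At the buckling limit P_cr = P = 2.100×10^5 N
From P_cr = π²EI/(K·L)²:  L = (1/K)·√(π²EI/P_cr) = (1/1)·√(π²×7.12×10^10×5.153×10^-6/2.100×10^5)
L = 4.15 m

L_max ≈ 4.15 m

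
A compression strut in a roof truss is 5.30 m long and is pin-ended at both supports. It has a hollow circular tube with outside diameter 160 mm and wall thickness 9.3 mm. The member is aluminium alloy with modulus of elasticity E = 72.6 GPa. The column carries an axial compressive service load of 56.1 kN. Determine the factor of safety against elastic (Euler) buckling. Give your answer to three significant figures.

n ≈ 5.70

Inner diameter d_i = 160 − 2×9.3 = 141.4 mm
I = π(d_o⁴ − d_i⁴)/64 = π(160⁴ − 141.4⁴)/64 = 1.255×10^7 mm⁴
I = 1.255×10^7 mm⁴ = 1.255×10^-5 m⁴
Effective length L_e = K·L = 1 × 5.30 = 5.300 m
P_cr = π²EI / L_e² = π² × 72.6×10⁹ × 1.255×10^-5 / 5.300² = 3.201×10^5 N
Factor of safety n = P_cr / P = 320.05 / 56.1 = 5.70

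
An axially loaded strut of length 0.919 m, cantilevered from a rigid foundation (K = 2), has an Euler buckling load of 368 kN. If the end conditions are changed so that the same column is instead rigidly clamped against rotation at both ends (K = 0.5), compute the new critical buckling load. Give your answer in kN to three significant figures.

P_cr ≈ 5890 kN

P_cr ∝ 1/K², so P_cr,new = P_cr,old × (K_old/K_new)² = 368 × (2/0.5)²
= 368 × 16.00 = 5890 kN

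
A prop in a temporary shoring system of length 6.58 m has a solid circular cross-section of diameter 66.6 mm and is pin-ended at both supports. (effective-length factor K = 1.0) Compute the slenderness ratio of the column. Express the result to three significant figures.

I = πd⁴/64 = π×66.6⁴/64 = 9.658×10^5 mm⁴
A = 3.484×10^3 mm²;  r_min = √(I/A) = √(9.658×10^5/3.484×10^3) = 16.65 mm
L_e = K·L = 1 × 6.58 m = 6.580 m = 6580.0 mm
λ = L_e / r_min = 6580.0 / 16.65 = 395

λ ≈ 395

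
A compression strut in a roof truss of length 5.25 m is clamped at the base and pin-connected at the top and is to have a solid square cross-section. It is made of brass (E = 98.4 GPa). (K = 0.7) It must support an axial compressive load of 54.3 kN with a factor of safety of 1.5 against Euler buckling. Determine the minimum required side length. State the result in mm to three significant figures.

Required P_cr = n·P = 1.5 × 54.3 = 81.45 kN
L_e = K·L = 0.7 × 5.25 = 3.675 m
Required I = P_cr·L_e²/(π²E) = 8.145×10^4 × 3.675² / (π² × 9.84×10^10) = 1.133×10^-6 m⁴
I_req = 1.133×10^6 mm⁴
Solid square: I = a⁴/12  ⇒  a = (12I)^(1/4) = (12×1.133×10^6)^(1/4) = 60.7 mm

a ≈ 60.7 mm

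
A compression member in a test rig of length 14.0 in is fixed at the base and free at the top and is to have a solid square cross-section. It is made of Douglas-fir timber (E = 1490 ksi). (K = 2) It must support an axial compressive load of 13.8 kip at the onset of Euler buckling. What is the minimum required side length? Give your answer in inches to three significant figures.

a ≈ 1.72 in

L_e = K·L = 2 × 14.0 = 28.00 in
Required I = P_cr·L_e²/(π²E) = 1.380×10^4 × 28.00² / (π² × 1.49×10^6) = 0.7357 in⁴
Solid square: I = a⁴/12  ⇒  a = (12I)^(1/4) = (12×0.7357)^(1/4) = 1.72 in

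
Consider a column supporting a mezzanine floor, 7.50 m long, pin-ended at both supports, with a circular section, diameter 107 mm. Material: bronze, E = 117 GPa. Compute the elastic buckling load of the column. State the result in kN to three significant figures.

P_cr ≈ 132 kN

I = πd⁴/64 = π×107⁴/64 = 6.434×10^6 mm⁴
I = 6.434×10^6 mm⁴ = 6.434×10^-6 m⁴
Effective length L_e = K·L = 1 × 7.50 = 7.500 m
P_cr = π²EI / L_e² = π² × 117×10⁹ × 6.434×10^-6 / 7.500² = 1.321×10^5 N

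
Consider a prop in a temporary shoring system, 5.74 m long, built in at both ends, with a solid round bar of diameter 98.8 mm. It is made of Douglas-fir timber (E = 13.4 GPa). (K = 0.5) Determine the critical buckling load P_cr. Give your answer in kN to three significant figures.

P_cr ≈ 75.1 kN

I = πd⁴/64 = π×98.8⁴/64 = 4.677×10^6 mm⁴
I = 4.677×10^6 mm⁴ = 4.677×10^-6 m⁴
Effective length L_e = K·L = 0.5 × 5.74 = 2.870 m
P_cr = π²EI / L_e² = π² × 13.4×10⁹ × 4.677×10^-6 / 2.870² = 7.510×10^4 N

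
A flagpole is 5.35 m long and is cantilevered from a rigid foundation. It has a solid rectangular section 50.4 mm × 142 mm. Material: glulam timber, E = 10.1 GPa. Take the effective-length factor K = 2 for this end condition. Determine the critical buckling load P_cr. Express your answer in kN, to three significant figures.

P_cr ≈ 1.32 kN

Buckling occurs about the weak axis: I_min = h·b³/12 with b = 50.4 mm (the shorter side).
I_min = 142×50.4³/12 = 1.515×10^6 mm⁴
I = 1.515×10^6 mm⁴ = 1.515×10^-6 m⁴
Effective length L_e = K·L = 2 × 5.35 = 10.70 m
P_cr = π²EI / L_e² = π² × 10.1×10⁹ × 1.515×10^-6 / 10.70² = 1.319×10^3 N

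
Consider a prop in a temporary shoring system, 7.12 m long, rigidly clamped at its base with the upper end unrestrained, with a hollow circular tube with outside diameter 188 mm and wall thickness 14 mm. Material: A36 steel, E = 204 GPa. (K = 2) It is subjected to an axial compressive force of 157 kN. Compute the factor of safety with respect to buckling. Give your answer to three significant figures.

n ≈ 1.84

Inner diameter d_i = 188 − 2×14 = 160.0 mm
I = π(d_o⁴ − d_i⁴)/64 = π(188⁴ − 160.0⁴)/64 = 2.915×10^7 mm⁴
I = 2.915×10^7 mm⁴ = 2.915×10^-5 m⁴
Effective length L_e = K·L = 2 × 7.12 = 14.24 m
P_cr = π²EI / L_e² = π² × 204×10⁹ × 2.915×10^-5 / 14.24² = 2.894×10^5 N
Factor of safety n = P_cr / P = 289.43 / 157 = 1.84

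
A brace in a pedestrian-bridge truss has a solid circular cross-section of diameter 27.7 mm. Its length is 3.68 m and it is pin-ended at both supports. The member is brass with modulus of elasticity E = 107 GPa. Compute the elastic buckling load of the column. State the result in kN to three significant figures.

I = πd⁴/64 = π×27.7⁴/64 = 2.890×10^4 mm⁴
I = 2.890×10^4 mm⁴ = 2.890×10^-8 m⁴
Effective length L_e = K·L = 1 × 3.68 = 3.680 m
P_cr = π²EI / L_e² = π² × 107×10⁹ × 2.890×10^-8 / 3.680² = 2.254×10^3 N

P_cr ≈ 2.25 kN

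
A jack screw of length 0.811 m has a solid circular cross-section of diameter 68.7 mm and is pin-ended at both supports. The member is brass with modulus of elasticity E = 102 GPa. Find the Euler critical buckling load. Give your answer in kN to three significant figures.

I = πd⁴/64 = π×68.7⁴/64 = 1.093×10^6 mm⁴
I = 1.093×10^6 mm⁴ = 1.093×10^-6 m⁴
Effective length L_e = K·L = 1 × 0.811 = 0.8110 m
P_cr = π²EI / L_e² = π² × 102×10⁹ × 1.093×10^-6 / 0.8110² = 1.674×10^6 N

P_cr ≈ 1670 kN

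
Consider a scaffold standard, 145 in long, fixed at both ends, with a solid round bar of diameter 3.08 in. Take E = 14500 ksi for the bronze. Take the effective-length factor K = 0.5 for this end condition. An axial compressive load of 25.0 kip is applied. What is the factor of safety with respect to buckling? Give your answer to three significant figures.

I = πd⁴/64 = π×3.08⁴/64 = 4.417 in⁴
Effective length L_e = K·L = 0.5 × 145 = 72.50 in
P_cr = π²EI / L_e² = π² × 14500×10³ × 4.417 / 72.50² = 1.203×10^5 lb
Factor of safety n = P_cr / P = 120.27 / 25.0 = 4.81

n ≈ 4.81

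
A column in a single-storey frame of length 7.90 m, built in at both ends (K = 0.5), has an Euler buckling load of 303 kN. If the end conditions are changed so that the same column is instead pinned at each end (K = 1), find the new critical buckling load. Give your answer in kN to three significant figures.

P_cr ∝ 1/K², so P_cr,new = P_cr,old × (K_old/K_new)² = 303 × (0.5/1)²
= 303 × 0.2500 = 75.8 kN

P_cr ≈ 75.8 kN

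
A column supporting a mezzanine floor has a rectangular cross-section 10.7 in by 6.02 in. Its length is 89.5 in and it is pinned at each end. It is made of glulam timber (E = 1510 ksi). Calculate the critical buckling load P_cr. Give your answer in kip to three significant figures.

P_cr ≈ 362 kip

Buckling occurs about the weak axis: I_min = h·b³/12 with b = 6.02 in (the shorter side).
I_min = 10.7×6.02³/12 = 194.5 in⁴
Effective length L_e = K·L = 1 × 89.5 = 89.50 in
P_cr = π²EI / L_e² = π² × 1510×10³ × 194.5 / 89.50² = 3.619×10^5 lb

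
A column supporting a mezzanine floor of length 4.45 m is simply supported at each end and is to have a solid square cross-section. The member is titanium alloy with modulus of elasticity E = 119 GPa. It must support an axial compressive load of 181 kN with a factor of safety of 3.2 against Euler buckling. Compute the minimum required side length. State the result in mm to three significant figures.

a ≈ 104 mm

Required P_cr = n·P = 3.2 × 181 = 579.2 kN
L_e = K·L = 1 × 4.45 = 4.450 m
Required I = P_cr·L_e²/(π²E) = 5.792×10^5 × 4.450² / (π² × 1.19×10^11) = 9.766×10^-6 m⁴
I_req = 9.766×10^6 mm⁴
Solid square: I = a⁴/12  ⇒  a = (12I)^(1/4) = (12×9.766×10^6)^(1/4) = 104 mm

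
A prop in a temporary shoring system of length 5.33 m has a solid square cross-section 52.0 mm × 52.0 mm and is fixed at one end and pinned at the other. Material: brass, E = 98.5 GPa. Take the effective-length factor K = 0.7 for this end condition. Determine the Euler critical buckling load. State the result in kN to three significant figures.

I = a⁴/12 = 52.0⁴/12 = 6.093×10^5 mm⁴
I = 6.093×10^5 mm⁴ = 6.093×10^-7 m⁴
Effective length L_e = K·L = 0.7 × 5.33 = 3.731 m
P_cr = π²EI / L_e² = π² × 98.5×10⁹ × 6.093×10^-7 / 3.731² = 4.255×10^4 N

P_cr ≈ 42.6 kN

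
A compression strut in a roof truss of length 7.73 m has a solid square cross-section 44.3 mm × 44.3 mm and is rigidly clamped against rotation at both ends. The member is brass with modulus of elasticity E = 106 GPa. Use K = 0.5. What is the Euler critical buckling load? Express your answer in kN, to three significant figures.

P_cr ≈ 22.5 kN

I = a⁴/12 = 44.3⁴/12 = 3.209×10^5 mm⁴
I = 3.209×10^5 mm⁴ = 3.209×10^-7 m⁴
Effective length L_e = K·L = 0.5 × 7.73 = 3.865 m
P_cr = π²EI / L_e² = π² × 106×10⁹ × 3.209×10^-7 / 3.865² = 2.248×10^4 N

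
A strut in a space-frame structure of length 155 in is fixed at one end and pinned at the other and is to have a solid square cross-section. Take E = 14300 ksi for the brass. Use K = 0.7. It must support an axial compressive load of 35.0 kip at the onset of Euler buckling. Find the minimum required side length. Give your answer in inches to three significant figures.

L_e = K·L = 0.7 × 155 = 108.5 in
Required I = P_cr·L_e²/(π²E) = 3.500×10^4 × 108.5² / (π² × 1.43×10^7) = 2.919 in⁴
Solid square: I = a⁴/12  ⇒  a = (12I)^(1/4) = (12×2.919)^(1/4) = 2.43 in

a ≈ 2.43 in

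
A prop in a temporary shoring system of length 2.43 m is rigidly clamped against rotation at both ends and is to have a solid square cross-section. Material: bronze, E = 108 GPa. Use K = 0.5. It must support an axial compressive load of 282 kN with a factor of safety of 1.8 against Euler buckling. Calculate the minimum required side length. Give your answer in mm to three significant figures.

a ≈ 53.9 mm

Required P_cr = n·P = 1.8 × 282 = 507.6 kN
L_e = K·L = 0.5 × 2.43 = 1.215 m
Required I = P_cr·L_e²/(π²E) = 5.076×10^5 × 1.215² / (π² × 1.08×10^11) = 7.030×10^-7 m⁴
I_req = 7.030×10^5 mm⁴
Solid square: I = a⁴/12  ⇒  a = (12I)^(1/4) = (12×7.030×10^5)^(1/4) = 53.9 mm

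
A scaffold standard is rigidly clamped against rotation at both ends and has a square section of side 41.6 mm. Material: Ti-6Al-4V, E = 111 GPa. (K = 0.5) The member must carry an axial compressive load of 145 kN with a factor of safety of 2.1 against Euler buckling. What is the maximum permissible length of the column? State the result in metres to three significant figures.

I = a⁴/12 = 41.6⁴/12 = 2.496×10^5 mm⁴
I = 2.496×10^-7 m⁴
Required critical load P_cr = n·P = 2.1 × 145 = 304.5 kN = 3.045×10^5 N
From P_cr = π²EI/(K·L)²:  L = (1/K)·√(π²EI/P_cr) = (1/0.5)·√(π²×1.11×10^11×2.496×10^-7/3.045×10^5)
L = 1.90 m

L_max ≈ 1.90 m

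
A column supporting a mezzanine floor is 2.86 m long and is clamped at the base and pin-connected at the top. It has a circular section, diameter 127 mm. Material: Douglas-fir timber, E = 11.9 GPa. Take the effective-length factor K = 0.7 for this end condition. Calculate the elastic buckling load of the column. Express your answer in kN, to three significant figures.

I = πd⁴/64 = π×127⁴/64 = 1.277×10^7 mm⁴
I = 1.277×10^7 mm⁴ = 1.277×10^-5 m⁴
Effective length L_e = K·L = 0.7 × 2.86 = 2.002 m
P_cr = π²EI / L_e² = π² × 11.9×10⁹ × 1.277×10^-5 / 2.002² = 3.742×10^5 N

P_cr ≈ 374 kN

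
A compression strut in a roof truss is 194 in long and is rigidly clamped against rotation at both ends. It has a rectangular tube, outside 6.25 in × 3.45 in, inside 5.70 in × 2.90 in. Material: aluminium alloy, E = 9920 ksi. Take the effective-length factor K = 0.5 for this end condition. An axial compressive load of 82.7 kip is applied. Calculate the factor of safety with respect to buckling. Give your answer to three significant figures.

n ≈ 1.23

Weak-axis I_min = (h_o·b_o³ − h_i·b_i³)/12 with b_o = 3.45, b_i = 2.900 in (shorter outer/inner sides).
I_min = (6.25×3.45³ − 5.700×2.900³)/12 = 9.803 in⁴
Effective length L_e = K·L = 0.5 × 194 = 97.00 in
P_cr = π²EI / L_e² = π² × 9920×10³ × 9.803 / 97.00² = 1.020×10^5 lb
Factor of safety n = P_cr / P = 102.00 / 82.7 = 1.23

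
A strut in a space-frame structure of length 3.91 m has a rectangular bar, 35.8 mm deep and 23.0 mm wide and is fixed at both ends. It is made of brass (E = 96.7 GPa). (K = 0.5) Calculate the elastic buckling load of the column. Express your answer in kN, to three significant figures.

Buckling occurs about the weak axis: I_min = h·b³/12 with b = 23.0 mm (the shorter side).
I_min = 35.8×23.0³/12 = 3.630×10^4 mm⁴
I = 3.630×10^4 mm⁴ = 3.630×10^-8 m⁴
Effective length L_e = K·L = 0.5 × 3.91 = 1.955 m
P_cr = π²EI / L_e² = π² × 96.7×10⁹ × 3.630×10^-8 / 1.955² = 9.064×10^3 N

P_cr ≈ 9.06 kN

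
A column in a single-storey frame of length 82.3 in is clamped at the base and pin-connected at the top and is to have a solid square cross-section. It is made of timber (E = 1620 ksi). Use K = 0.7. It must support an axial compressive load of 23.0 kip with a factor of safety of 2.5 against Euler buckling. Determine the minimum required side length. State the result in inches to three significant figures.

Required P_cr = n·P = 2.5 × 23.0 = 57.50 kip
L_e = K·L = 0.7 × 82.3 = 57.61 in
Required I = P_cr·L_e²/(π²E) = 5.750×10^4 × 57.61² / (π² × 1.62×10^6) = 11.94 in⁴
Solid square: I = a⁴/12  ⇒  a = (12I)^(1/4) = (12×11.94)^(1/4) = 3.46 in

a ≈ 3.46 in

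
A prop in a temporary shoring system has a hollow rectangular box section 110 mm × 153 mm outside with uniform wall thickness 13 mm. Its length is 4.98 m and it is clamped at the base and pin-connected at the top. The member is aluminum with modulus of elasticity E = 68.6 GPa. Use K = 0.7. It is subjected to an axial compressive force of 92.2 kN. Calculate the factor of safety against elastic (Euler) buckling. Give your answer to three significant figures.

n ≈ 6.46

Inner dimensions: h_i = 153 − 2×13 = 127.0 mm, b_i = 110 − 2×13 = 84.00 mm
Weak-axis I_min = (h_o·b_o³ − h_i·b_i³)/12 with b_o = 110, b_i = 84.00 mm (shorter outer/inner sides).
I_min = (153×110³ − 127.0×84.00³)/12 = 1.070×10^7 mm⁴
I = 1.070×10^7 mm⁴ = 1.070×10^-5 m⁴
Effective length L_e = K·L = 0.7 × 4.98 = 3.486 m
P_cr = π²EI / L_e² = π² × 68.6×10⁹ × 1.070×10^-5 / 3.486² = 5.960×10^5 N
Factor of safety n = P_cr / P = 596.01 / 92.2 = 6.46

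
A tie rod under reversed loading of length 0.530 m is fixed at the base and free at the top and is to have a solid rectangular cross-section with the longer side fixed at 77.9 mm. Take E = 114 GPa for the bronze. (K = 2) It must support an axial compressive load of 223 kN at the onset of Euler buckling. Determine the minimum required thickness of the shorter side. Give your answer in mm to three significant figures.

b ≈ 32.5 mm

L_e = K·L = 2 × 0.530 = 1.060 m
Required I = P_cr·L_e²/(π²E) = 2.230×10^5 × 1.060² / (π² × 1.14×10^11) = 2.227×10^-7 m⁴
I_req = 2.227×10^5 mm⁴
Rectangle, weak axis: I_min = h·b³/12 with h = 77.9 mm fixed  ⇒  b = (12I/h)^(1/3) = 32.5 mm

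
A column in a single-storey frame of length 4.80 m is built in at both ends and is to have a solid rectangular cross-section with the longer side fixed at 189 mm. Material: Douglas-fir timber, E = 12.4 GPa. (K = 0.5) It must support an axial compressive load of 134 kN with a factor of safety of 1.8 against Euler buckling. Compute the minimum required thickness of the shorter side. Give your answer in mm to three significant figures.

Required P_cr = n·P = 1.8 × 134 = 241.2 kN
L_e = K·L = 0.5 × 4.80 = 2.400 m
Required I = P_cr·L_e²/(π²E) = 2.412×10^5 × 2.400² / (π² × 1.24×10^10) = 1.135×10^-5 m⁴
I_req = 1.135×10^7 mm⁴
Rectangle, weak axis: I_min = h·b³/12 with h = 189 mm fixed  ⇒  b = (12I/h)^(1/3) = 89.7 mm

b ≈ 89.7 mm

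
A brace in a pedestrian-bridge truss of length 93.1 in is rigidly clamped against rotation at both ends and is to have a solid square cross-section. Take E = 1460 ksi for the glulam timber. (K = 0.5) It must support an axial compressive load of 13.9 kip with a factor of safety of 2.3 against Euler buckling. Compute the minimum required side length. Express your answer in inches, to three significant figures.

Required P_cr = n·P = 2.3 × 13.9 = 31.97 kip
L_e = K·L = 0.5 × 93.1 = 46.55 in
Required I = P_cr·L_e²/(π²E) = 3.197×10^4 × 46.55² / (π² × 1.46×10^6) = 4.808 in⁴
Solid square: I = a⁴/12  ⇒  a = (12I)^(1/4) = (12×4.808)^(1/4) = 2.76 in

a ≈ 2.76 in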